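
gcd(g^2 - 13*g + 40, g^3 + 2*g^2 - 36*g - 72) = 1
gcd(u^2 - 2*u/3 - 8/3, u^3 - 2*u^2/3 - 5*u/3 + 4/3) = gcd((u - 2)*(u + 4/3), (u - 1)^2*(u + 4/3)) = u + 4/3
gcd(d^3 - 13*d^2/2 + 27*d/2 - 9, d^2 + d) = 1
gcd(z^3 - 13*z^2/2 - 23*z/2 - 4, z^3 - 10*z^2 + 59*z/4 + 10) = z^2 - 15*z/2 - 4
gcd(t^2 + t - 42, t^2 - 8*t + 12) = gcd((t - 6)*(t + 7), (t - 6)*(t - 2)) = t - 6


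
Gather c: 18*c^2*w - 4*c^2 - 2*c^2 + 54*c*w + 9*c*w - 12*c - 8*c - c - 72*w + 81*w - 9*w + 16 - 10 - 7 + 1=c^2*(18*w - 6) + c*(63*w - 21)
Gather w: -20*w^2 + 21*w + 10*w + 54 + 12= -20*w^2 + 31*w + 66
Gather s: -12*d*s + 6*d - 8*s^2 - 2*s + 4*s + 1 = 6*d - 8*s^2 + s*(2 - 12*d) + 1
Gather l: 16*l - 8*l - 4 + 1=8*l - 3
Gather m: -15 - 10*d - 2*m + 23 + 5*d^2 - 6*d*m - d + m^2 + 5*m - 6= 5*d^2 - 11*d + m^2 + m*(3 - 6*d) + 2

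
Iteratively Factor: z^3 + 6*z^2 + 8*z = (z + 4)*(z^2 + 2*z) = z*(z + 4)*(z + 2)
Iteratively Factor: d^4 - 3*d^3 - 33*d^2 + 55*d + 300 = (d - 5)*(d^3 + 2*d^2 - 23*d - 60) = (d - 5)^2*(d^2 + 7*d + 12) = (d - 5)^2*(d + 4)*(d + 3)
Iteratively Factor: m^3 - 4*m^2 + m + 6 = (m - 3)*(m^2 - m - 2) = (m - 3)*(m - 2)*(m + 1)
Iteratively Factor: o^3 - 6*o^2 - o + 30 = (o - 5)*(o^2 - o - 6) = (o - 5)*(o - 3)*(o + 2)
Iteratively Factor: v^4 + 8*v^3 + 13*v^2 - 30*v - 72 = (v + 4)*(v^3 + 4*v^2 - 3*v - 18) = (v - 2)*(v + 4)*(v^2 + 6*v + 9) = (v - 2)*(v + 3)*(v + 4)*(v + 3)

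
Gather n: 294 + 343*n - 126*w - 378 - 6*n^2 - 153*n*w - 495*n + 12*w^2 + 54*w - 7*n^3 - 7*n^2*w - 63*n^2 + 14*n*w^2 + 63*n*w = -7*n^3 + n^2*(-7*w - 69) + n*(14*w^2 - 90*w - 152) + 12*w^2 - 72*w - 84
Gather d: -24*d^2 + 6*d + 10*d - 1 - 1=-24*d^2 + 16*d - 2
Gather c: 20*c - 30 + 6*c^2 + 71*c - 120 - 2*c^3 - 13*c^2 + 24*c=-2*c^3 - 7*c^2 + 115*c - 150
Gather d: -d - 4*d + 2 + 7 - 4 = 5 - 5*d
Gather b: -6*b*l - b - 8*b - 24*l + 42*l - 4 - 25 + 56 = b*(-6*l - 9) + 18*l + 27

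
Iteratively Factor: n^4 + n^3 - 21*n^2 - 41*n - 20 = (n - 5)*(n^3 + 6*n^2 + 9*n + 4) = (n - 5)*(n + 1)*(n^2 + 5*n + 4) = (n - 5)*(n + 1)^2*(n + 4)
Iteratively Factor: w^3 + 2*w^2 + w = (w + 1)*(w^2 + w) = (w + 1)^2*(w)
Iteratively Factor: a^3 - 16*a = (a + 4)*(a^2 - 4*a) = (a - 4)*(a + 4)*(a)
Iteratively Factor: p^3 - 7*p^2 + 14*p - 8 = (p - 4)*(p^2 - 3*p + 2) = (p - 4)*(p - 1)*(p - 2)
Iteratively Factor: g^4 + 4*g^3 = (g)*(g^3 + 4*g^2) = g^2*(g^2 + 4*g) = g^2*(g + 4)*(g)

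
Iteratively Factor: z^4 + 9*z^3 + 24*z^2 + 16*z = (z + 4)*(z^3 + 5*z^2 + 4*z) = (z + 4)^2*(z^2 + z) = z*(z + 4)^2*(z + 1)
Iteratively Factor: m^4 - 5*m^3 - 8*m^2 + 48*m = (m - 4)*(m^3 - m^2 - 12*m) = m*(m - 4)*(m^2 - m - 12) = m*(m - 4)^2*(m + 3)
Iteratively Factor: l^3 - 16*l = (l)*(l^2 - 16) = l*(l - 4)*(l + 4)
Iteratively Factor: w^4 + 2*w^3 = (w)*(w^3 + 2*w^2) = w^2*(w^2 + 2*w) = w^2*(w + 2)*(w)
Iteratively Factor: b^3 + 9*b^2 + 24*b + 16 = (b + 4)*(b^2 + 5*b + 4) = (b + 1)*(b + 4)*(b + 4)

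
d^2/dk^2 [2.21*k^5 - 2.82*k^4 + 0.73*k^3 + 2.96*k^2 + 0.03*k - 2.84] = 44.2*k^3 - 33.84*k^2 + 4.38*k + 5.92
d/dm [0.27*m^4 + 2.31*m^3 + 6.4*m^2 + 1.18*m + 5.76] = 1.08*m^3 + 6.93*m^2 + 12.8*m + 1.18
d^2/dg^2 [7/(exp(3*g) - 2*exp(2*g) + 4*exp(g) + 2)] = 7*((-9*exp(2*g) + 8*exp(g) - 4)*(exp(3*g) - 2*exp(2*g) + 4*exp(g) + 2) + 2*(3*exp(2*g) - 4*exp(g) + 4)^2*exp(g))*exp(g)/(exp(3*g) - 2*exp(2*g) + 4*exp(g) + 2)^3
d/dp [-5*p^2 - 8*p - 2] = -10*p - 8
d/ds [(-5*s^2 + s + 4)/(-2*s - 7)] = (10*s^2 + 70*s + 1)/(4*s^2 + 28*s + 49)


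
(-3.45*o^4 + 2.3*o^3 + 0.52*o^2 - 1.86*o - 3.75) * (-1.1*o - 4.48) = 3.795*o^5 + 12.926*o^4 - 10.876*o^3 - 0.2836*o^2 + 12.4578*o + 16.8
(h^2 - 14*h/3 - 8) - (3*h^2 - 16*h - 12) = -2*h^2 + 34*h/3 + 4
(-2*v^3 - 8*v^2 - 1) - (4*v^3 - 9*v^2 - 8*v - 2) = -6*v^3 + v^2 + 8*v + 1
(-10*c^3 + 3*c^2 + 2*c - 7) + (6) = -10*c^3 + 3*c^2 + 2*c - 1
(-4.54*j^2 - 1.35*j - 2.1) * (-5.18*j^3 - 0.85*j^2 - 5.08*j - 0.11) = 23.5172*j^5 + 10.852*j^4 + 35.0887*j^3 + 9.1424*j^2 + 10.8165*j + 0.231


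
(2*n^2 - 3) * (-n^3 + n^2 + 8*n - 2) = -2*n^5 + 2*n^4 + 19*n^3 - 7*n^2 - 24*n + 6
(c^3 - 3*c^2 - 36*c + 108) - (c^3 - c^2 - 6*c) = -2*c^2 - 30*c + 108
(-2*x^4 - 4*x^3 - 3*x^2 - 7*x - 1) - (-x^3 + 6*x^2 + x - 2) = -2*x^4 - 3*x^3 - 9*x^2 - 8*x + 1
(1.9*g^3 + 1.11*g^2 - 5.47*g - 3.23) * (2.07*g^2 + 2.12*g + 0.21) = 3.933*g^5 + 6.3257*g^4 - 8.5707*g^3 - 18.0494*g^2 - 7.9963*g - 0.6783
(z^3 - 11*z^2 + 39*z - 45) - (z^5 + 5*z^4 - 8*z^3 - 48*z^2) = -z^5 - 5*z^4 + 9*z^3 + 37*z^2 + 39*z - 45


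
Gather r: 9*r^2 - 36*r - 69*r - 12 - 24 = 9*r^2 - 105*r - 36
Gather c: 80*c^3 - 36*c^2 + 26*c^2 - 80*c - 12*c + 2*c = 80*c^3 - 10*c^2 - 90*c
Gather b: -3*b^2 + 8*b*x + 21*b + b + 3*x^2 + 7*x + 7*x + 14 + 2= -3*b^2 + b*(8*x + 22) + 3*x^2 + 14*x + 16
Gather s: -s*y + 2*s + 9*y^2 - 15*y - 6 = s*(2 - y) + 9*y^2 - 15*y - 6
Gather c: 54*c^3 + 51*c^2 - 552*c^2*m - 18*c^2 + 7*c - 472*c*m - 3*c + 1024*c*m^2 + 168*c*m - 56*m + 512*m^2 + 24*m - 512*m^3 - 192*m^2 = 54*c^3 + c^2*(33 - 552*m) + c*(1024*m^2 - 304*m + 4) - 512*m^3 + 320*m^2 - 32*m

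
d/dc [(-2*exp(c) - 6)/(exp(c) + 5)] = -4*exp(c)/(exp(c) + 5)^2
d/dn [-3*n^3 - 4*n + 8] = -9*n^2 - 4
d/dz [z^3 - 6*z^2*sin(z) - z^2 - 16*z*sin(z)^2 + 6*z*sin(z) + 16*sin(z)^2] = -6*z^2*cos(z) + 3*z^2 - 12*z*sin(z) - 16*z*sin(2*z) + 6*z*cos(z) - 2*z - 16*sin(z)^2 + 6*sin(z) + 16*sin(2*z)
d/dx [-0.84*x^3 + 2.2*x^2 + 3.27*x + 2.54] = -2.52*x^2 + 4.4*x + 3.27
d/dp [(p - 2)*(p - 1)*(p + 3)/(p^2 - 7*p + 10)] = (p^2 - 10*p - 7)/(p^2 - 10*p + 25)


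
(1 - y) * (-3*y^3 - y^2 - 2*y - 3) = 3*y^4 - 2*y^3 + y^2 + y - 3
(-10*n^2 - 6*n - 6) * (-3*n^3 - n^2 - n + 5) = 30*n^5 + 28*n^4 + 34*n^3 - 38*n^2 - 24*n - 30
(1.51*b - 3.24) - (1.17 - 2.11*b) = 3.62*b - 4.41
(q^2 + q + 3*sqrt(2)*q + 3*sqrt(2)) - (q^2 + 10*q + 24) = -9*q + 3*sqrt(2)*q - 24 + 3*sqrt(2)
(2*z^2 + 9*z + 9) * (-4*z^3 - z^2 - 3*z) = -8*z^5 - 38*z^4 - 51*z^3 - 36*z^2 - 27*z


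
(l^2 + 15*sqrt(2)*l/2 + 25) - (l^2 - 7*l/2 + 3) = 7*l/2 + 15*sqrt(2)*l/2 + 22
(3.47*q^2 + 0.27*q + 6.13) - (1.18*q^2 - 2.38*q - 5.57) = 2.29*q^2 + 2.65*q + 11.7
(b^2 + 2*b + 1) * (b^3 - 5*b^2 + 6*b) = b^5 - 3*b^4 - 3*b^3 + 7*b^2 + 6*b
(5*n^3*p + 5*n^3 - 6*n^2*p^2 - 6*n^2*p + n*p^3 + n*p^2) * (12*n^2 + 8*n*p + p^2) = 60*n^5*p + 60*n^5 - 32*n^4*p^2 - 32*n^4*p - 31*n^3*p^3 - 31*n^3*p^2 + 2*n^2*p^4 + 2*n^2*p^3 + n*p^5 + n*p^4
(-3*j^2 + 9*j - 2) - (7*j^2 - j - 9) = -10*j^2 + 10*j + 7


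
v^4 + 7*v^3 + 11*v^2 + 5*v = v*(v + 1)^2*(v + 5)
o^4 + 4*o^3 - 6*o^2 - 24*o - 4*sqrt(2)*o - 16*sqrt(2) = (o + 4)*(o - 2*sqrt(2))*(o + sqrt(2))^2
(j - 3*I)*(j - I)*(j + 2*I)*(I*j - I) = I*j^4 + 2*j^3 - I*j^3 - 2*j^2 + 5*I*j^2 + 6*j - 5*I*j - 6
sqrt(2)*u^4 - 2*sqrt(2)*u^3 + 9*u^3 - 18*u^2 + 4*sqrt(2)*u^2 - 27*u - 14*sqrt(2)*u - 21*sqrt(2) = (u - 3)*(u + sqrt(2))*(u + 7*sqrt(2)/2)*(sqrt(2)*u + sqrt(2))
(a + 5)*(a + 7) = a^2 + 12*a + 35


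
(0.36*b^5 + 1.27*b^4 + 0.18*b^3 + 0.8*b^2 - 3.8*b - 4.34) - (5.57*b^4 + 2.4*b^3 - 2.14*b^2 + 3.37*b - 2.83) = 0.36*b^5 - 4.3*b^4 - 2.22*b^3 + 2.94*b^2 - 7.17*b - 1.51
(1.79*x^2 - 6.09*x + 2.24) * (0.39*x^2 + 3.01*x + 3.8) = 0.6981*x^4 + 3.0128*x^3 - 10.6553*x^2 - 16.3996*x + 8.512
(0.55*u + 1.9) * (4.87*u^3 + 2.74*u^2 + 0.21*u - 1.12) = 2.6785*u^4 + 10.76*u^3 + 5.3215*u^2 - 0.217*u - 2.128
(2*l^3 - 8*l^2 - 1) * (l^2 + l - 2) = 2*l^5 - 6*l^4 - 12*l^3 + 15*l^2 - l + 2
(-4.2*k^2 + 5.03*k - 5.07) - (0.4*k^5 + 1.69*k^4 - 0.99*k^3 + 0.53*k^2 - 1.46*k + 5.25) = -0.4*k^5 - 1.69*k^4 + 0.99*k^3 - 4.73*k^2 + 6.49*k - 10.32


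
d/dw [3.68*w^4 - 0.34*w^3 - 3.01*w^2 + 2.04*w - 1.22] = 14.72*w^3 - 1.02*w^2 - 6.02*w + 2.04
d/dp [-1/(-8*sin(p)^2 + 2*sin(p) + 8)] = (1 - 8*sin(p))*cos(p)/(2*(sin(p) + 4*cos(p)^2)^2)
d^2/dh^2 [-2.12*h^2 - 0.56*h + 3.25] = -4.24000000000000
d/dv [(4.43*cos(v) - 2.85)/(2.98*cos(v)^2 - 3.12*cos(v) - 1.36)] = (13.2014*cos(v)^2 - 16.986*cos(v) + 14.9168)*sin(v)/(8.8804*cos(v)^4 - 18.5952*cos(v)^3 + 1.6288*cos(v)^2 + 8.4864*cos(v) + 1.8496)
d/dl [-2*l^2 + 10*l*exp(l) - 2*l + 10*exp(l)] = 10*l*exp(l) - 4*l + 20*exp(l) - 2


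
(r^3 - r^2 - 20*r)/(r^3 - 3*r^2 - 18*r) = (-r^2 + r + 20)/(-r^2 + 3*r + 18)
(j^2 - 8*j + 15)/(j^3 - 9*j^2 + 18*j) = (j - 5)/(j*(j - 6))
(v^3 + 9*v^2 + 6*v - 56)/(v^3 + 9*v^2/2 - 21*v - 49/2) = 2*(v^2 + 2*v - 8)/(2*v^2 - 5*v - 7)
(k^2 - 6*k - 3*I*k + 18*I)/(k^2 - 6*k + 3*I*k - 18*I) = (k - 3*I)/(k + 3*I)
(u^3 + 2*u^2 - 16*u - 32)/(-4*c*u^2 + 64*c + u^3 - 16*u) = (u + 2)/(-4*c + u)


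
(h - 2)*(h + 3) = h^2 + h - 6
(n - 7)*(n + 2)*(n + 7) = n^3 + 2*n^2 - 49*n - 98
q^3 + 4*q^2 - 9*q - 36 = (q - 3)*(q + 3)*(q + 4)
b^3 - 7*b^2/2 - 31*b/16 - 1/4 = (b - 4)*(b + 1/4)^2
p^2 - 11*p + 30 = (p - 6)*(p - 5)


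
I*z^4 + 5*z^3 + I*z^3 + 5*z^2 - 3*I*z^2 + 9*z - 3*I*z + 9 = (z - 3*I)^2*(z + I)*(I*z + I)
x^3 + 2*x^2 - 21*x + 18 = (x - 3)*(x - 1)*(x + 6)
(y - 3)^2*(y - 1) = y^3 - 7*y^2 + 15*y - 9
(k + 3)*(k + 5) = k^2 + 8*k + 15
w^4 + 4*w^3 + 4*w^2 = w^2*(w + 2)^2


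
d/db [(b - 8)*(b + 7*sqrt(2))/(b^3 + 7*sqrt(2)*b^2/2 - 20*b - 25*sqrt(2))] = 2*(-2*(b - 8)*(b + 7*sqrt(2))*(3*b^2 + 7*sqrt(2)*b - 20) + (2*b - 8 + 7*sqrt(2))*(2*b^3 + 7*sqrt(2)*b^2 - 40*b - 50*sqrt(2)))/(2*b^3 + 7*sqrt(2)*b^2 - 40*b - 50*sqrt(2))^2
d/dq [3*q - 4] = 3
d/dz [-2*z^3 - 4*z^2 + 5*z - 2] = -6*z^2 - 8*z + 5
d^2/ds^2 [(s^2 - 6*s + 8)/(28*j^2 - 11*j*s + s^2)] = 2*((11*j - 2*s)^2*(s^2 - 6*s + 8) + (28*j^2 - 11*j*s + s^2)^2 + (28*j^2 - 11*j*s + s^2)*(-s^2 + 6*s + 2*(11*j - 2*s)*(s - 3) - 8))/(28*j^2 - 11*j*s + s^2)^3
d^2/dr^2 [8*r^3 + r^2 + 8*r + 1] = 48*r + 2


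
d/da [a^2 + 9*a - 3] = 2*a + 9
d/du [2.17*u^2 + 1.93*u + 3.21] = 4.34*u + 1.93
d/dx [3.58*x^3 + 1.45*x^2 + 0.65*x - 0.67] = 10.74*x^2 + 2.9*x + 0.65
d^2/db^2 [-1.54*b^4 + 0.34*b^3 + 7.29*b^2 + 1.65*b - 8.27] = -18.48*b^2 + 2.04*b + 14.58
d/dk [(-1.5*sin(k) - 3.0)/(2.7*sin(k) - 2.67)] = 12.105*cos(k)/(2.7*sin(k) - 2.67)^2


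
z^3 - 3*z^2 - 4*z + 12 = (z - 3)*(z - 2)*(z + 2)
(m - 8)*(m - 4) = m^2 - 12*m + 32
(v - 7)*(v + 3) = v^2 - 4*v - 21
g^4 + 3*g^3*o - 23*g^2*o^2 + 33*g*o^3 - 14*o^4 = (g - 2*o)*(g - o)^2*(g + 7*o)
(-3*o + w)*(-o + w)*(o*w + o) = 3*o^3*w + 3*o^3 - 4*o^2*w^2 - 4*o^2*w + o*w^3 + o*w^2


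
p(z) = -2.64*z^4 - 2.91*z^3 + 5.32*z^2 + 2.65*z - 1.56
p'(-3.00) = 177.28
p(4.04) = -799.19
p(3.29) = -348.19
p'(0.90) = -2.54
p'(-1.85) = 19.95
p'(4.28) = -939.66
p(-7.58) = -7163.89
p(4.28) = -1006.80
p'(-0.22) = -0.00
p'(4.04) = -793.17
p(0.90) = 1.28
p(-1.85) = -0.75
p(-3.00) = -96.90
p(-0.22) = -1.86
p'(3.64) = -583.58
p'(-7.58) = 4019.49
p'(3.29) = -432.89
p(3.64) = -525.23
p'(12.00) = -19374.47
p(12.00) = -58975.20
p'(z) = -10.56*z^3 - 8.73*z^2 + 10.64*z + 2.65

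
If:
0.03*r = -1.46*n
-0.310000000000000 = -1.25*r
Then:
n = -0.01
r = 0.25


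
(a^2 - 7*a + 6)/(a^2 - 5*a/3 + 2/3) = 3*(a - 6)/(3*a - 2)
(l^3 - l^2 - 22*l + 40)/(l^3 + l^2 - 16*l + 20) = (l - 4)/(l - 2)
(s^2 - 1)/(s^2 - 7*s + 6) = (s + 1)/(s - 6)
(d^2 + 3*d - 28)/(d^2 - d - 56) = (d - 4)/(d - 8)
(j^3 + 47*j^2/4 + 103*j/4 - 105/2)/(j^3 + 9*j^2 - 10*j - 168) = (j - 5/4)/(j - 4)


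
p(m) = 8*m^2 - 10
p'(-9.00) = -144.00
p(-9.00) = 638.00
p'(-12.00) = -192.00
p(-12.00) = 1142.00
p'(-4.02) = -64.32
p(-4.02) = 119.28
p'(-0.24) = -3.84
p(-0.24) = -9.54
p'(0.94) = 15.04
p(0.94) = -2.93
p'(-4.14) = -66.24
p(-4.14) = 127.12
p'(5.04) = 80.64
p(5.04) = 193.21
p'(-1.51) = -24.16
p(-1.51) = 8.24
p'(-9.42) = -150.72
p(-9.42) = 699.89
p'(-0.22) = -3.52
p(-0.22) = -9.61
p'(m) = 16*m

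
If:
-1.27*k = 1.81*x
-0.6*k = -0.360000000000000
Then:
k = 0.60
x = -0.42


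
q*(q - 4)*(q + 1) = q^3 - 3*q^2 - 4*q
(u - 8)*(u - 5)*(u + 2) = u^3 - 11*u^2 + 14*u + 80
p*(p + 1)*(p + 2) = p^3 + 3*p^2 + 2*p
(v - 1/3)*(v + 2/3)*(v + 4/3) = v^3 + 5*v^2/3 + 2*v/9 - 8/27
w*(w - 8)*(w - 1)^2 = w^4 - 10*w^3 + 17*w^2 - 8*w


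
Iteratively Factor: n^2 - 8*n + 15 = (n - 5)*(n - 3)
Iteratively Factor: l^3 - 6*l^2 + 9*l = (l - 3)*(l^2 - 3*l) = l*(l - 3)*(l - 3)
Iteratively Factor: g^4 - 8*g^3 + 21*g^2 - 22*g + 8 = (g - 2)*(g^3 - 6*g^2 + 9*g - 4) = (g - 4)*(g - 2)*(g^2 - 2*g + 1) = (g - 4)*(g - 2)*(g - 1)*(g - 1)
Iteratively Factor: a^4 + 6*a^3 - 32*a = (a + 4)*(a^3 + 2*a^2 - 8*a) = a*(a + 4)*(a^2 + 2*a - 8) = a*(a + 4)^2*(a - 2)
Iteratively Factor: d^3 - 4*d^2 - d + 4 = (d - 1)*(d^2 - 3*d - 4) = (d - 1)*(d + 1)*(d - 4)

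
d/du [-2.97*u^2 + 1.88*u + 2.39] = 1.88 - 5.94*u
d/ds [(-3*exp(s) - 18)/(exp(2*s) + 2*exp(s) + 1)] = 3*(exp(s) + 11)*exp(s)/(exp(3*s) + 3*exp(2*s) + 3*exp(s) + 1)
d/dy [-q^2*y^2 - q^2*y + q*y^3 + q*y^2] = q*(-2*q*y - q + 3*y^2 + 2*y)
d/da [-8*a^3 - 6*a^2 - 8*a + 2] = -24*a^2 - 12*a - 8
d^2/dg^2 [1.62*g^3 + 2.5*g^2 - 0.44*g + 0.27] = 9.72*g + 5.0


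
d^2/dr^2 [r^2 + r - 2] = 2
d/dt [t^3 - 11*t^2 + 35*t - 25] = 3*t^2 - 22*t + 35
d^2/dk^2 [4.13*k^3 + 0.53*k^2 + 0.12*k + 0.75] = 24.78*k + 1.06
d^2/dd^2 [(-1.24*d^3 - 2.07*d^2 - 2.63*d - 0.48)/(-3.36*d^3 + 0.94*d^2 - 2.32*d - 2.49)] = (-2.8421709430404e-14*d^7 + 54.5717760000001*d^6 + 120.1536*d^5 - 206.119872*d^4 - 274.888248*d^3 - 166.998996*d^2 + 52.687476*d + 2.696526)/(37.933056*d^9 - 31.836672*d^8 + 87.482304*d^7 + 39.5378*d^6 + 13.217952*d^5 + 107.882412*d^4 + 42.403024*d^3 + 22.722246*d^2 + 43.152696*d + 15.438249)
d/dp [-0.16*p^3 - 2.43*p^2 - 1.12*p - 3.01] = -0.48*p^2 - 4.86*p - 1.12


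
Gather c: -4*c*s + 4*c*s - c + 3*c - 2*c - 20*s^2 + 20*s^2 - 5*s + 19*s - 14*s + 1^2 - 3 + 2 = 0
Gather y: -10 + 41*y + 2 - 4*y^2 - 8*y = -4*y^2 + 33*y - 8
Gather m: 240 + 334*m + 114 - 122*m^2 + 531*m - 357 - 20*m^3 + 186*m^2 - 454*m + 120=-20*m^3 + 64*m^2 + 411*m + 117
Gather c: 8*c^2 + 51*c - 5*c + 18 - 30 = 8*c^2 + 46*c - 12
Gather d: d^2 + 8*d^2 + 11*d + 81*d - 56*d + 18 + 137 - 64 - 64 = 9*d^2 + 36*d + 27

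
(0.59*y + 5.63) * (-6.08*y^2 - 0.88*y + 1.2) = -3.5872*y^3 - 34.7496*y^2 - 4.2464*y + 6.756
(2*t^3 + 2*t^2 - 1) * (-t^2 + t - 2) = -2*t^5 - 2*t^3 - 3*t^2 - t + 2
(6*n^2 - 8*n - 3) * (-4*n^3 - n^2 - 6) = -24*n^5 + 26*n^4 + 20*n^3 - 33*n^2 + 48*n + 18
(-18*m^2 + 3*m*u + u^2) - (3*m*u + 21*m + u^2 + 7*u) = -18*m^2 - 21*m - 7*u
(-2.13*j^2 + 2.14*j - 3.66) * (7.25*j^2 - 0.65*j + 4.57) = -15.4425*j^4 + 16.8995*j^3 - 37.6601*j^2 + 12.1588*j - 16.7262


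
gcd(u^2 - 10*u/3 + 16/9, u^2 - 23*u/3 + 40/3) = u - 8/3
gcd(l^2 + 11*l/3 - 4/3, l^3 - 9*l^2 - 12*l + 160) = l + 4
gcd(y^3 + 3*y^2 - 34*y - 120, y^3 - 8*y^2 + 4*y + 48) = y - 6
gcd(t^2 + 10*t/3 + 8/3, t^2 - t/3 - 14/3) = t + 2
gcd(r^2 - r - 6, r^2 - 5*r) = 1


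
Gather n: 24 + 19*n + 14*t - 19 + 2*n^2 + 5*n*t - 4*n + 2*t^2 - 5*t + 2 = 2*n^2 + n*(5*t + 15) + 2*t^2 + 9*t + 7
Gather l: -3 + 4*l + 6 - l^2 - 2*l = -l^2 + 2*l + 3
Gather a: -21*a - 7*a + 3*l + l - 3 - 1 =-28*a + 4*l - 4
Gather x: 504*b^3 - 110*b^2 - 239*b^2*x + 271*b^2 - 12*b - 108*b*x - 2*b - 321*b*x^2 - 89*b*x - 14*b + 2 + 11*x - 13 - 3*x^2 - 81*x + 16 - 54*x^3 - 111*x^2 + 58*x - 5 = 504*b^3 + 161*b^2 - 28*b - 54*x^3 + x^2*(-321*b - 114) + x*(-239*b^2 - 197*b - 12)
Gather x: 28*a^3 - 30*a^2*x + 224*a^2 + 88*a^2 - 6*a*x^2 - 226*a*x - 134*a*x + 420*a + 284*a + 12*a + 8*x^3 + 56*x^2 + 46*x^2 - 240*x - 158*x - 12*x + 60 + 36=28*a^3 + 312*a^2 + 716*a + 8*x^3 + x^2*(102 - 6*a) + x*(-30*a^2 - 360*a - 410) + 96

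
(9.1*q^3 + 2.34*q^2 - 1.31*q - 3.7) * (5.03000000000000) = 45.773*q^3 + 11.7702*q^2 - 6.5893*q - 18.611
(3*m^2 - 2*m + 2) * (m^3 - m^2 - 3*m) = 3*m^5 - 5*m^4 - 5*m^3 + 4*m^2 - 6*m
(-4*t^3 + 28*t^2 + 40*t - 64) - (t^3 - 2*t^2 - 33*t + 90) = -5*t^3 + 30*t^2 + 73*t - 154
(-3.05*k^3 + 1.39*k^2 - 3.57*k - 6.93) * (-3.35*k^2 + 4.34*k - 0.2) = 10.2175*k^5 - 17.8935*k^4 + 18.6021*k^3 + 7.4437*k^2 - 29.3622*k + 1.386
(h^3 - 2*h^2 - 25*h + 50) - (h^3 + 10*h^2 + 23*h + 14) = -12*h^2 - 48*h + 36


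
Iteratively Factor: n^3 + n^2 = (n)*(n^2 + n) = n^2*(n + 1)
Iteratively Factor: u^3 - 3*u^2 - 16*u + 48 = (u + 4)*(u^2 - 7*u + 12) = (u - 4)*(u + 4)*(u - 3)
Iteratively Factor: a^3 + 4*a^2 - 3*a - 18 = (a + 3)*(a^2 + a - 6) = (a - 2)*(a + 3)*(a + 3)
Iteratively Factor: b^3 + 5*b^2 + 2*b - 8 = (b - 1)*(b^2 + 6*b + 8) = (b - 1)*(b + 4)*(b + 2)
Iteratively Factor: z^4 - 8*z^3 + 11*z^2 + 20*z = (z - 5)*(z^3 - 3*z^2 - 4*z) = z*(z - 5)*(z^2 - 3*z - 4) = z*(z - 5)*(z - 4)*(z + 1)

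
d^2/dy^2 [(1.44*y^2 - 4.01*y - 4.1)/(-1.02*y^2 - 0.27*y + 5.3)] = (9.13716*y^3 - 21.114*y^2 + 136.8432*y - 24.4956)/(1.061208*y^6 + 0.842724*y^5 - 16.319286*y^4 - 8.738037*y^3 + 84.79629*y^2 + 22.7529*y - 148.877)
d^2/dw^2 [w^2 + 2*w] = 2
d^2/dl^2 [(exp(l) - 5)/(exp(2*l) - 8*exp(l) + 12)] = (exp(4*l) - 12*exp(3*l) + 48*exp(2*l) + 16*exp(l) - 336)*exp(l)/(exp(6*l) - 24*exp(5*l) + 228*exp(4*l) - 1088*exp(3*l) + 2736*exp(2*l) - 3456*exp(l) + 1728)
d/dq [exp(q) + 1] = exp(q)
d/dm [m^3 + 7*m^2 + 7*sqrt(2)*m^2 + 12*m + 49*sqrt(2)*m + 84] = 3*m^2 + 14*m + 14*sqrt(2)*m + 12 + 49*sqrt(2)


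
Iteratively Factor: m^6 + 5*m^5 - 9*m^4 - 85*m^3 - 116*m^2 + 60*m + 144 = (m + 3)*(m^5 + 2*m^4 - 15*m^3 - 40*m^2 + 4*m + 48) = (m - 4)*(m + 3)*(m^4 + 6*m^3 + 9*m^2 - 4*m - 12) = (m - 4)*(m + 2)*(m + 3)*(m^3 + 4*m^2 + m - 6) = (m - 4)*(m - 1)*(m + 2)*(m + 3)*(m^2 + 5*m + 6) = (m - 4)*(m - 1)*(m + 2)*(m + 3)^2*(m + 2)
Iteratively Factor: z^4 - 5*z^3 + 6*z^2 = (z)*(z^3 - 5*z^2 + 6*z) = z*(z - 2)*(z^2 - 3*z) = z^2*(z - 2)*(z - 3)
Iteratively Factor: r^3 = (r)*(r^2) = r^2*(r)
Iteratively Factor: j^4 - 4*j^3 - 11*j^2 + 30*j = (j + 3)*(j^3 - 7*j^2 + 10*j) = j*(j + 3)*(j^2 - 7*j + 10) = j*(j - 2)*(j + 3)*(j - 5)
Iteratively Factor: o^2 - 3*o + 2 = (o - 1)*(o - 2)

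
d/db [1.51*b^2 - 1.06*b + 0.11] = 3.02*b - 1.06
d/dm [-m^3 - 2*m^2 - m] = -3*m^2 - 4*m - 1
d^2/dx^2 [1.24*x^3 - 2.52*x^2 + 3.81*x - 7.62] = 7.44*x - 5.04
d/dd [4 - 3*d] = -3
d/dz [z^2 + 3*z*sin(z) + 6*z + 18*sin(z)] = 3*z*cos(z) + 2*z + 3*sin(z) + 18*cos(z) + 6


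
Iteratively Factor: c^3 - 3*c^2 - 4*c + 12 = (c + 2)*(c^2 - 5*c + 6) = (c - 2)*(c + 2)*(c - 3)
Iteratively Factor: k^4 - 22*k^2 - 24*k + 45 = (k - 5)*(k^3 + 5*k^2 + 3*k - 9) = (k - 5)*(k + 3)*(k^2 + 2*k - 3) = (k - 5)*(k + 3)^2*(k - 1)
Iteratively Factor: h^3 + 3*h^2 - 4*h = (h - 1)*(h^2 + 4*h) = (h - 1)*(h + 4)*(h)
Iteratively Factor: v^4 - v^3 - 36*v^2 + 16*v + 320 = (v + 4)*(v^3 - 5*v^2 - 16*v + 80) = (v + 4)^2*(v^2 - 9*v + 20) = (v - 5)*(v + 4)^2*(v - 4)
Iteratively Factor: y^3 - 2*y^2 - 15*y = (y + 3)*(y^2 - 5*y) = (y - 5)*(y + 3)*(y)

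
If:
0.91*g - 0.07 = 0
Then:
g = 0.08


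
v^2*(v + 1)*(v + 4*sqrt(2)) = v^4 + v^3 + 4*sqrt(2)*v^3 + 4*sqrt(2)*v^2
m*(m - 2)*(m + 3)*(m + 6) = m^4 + 7*m^3 - 36*m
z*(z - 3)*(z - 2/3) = z^3 - 11*z^2/3 + 2*z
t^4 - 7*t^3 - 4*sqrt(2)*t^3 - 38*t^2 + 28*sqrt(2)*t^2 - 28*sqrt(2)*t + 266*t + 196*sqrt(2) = (t - 7)*(t - 7*sqrt(2))*(t + sqrt(2))*(t + 2*sqrt(2))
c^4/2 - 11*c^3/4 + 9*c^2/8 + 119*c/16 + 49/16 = (c/2 + 1/2)*(c - 7/2)^2*(c + 1/2)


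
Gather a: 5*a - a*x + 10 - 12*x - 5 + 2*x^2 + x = a*(5 - x) + 2*x^2 - 11*x + 5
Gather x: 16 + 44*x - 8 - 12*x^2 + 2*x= -12*x^2 + 46*x + 8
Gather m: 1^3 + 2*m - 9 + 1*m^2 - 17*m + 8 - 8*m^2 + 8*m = -7*m^2 - 7*m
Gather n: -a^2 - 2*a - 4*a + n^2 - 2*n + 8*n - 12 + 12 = -a^2 - 6*a + n^2 + 6*n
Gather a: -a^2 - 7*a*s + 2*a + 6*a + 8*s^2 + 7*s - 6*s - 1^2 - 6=-a^2 + a*(8 - 7*s) + 8*s^2 + s - 7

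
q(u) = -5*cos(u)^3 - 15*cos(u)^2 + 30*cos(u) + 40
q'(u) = 15*sin(u)*cos(u)^2 + 30*sin(u)*cos(u) - 30*sin(u)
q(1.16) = 49.27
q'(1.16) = -14.33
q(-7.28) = 51.07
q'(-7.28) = 7.80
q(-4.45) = 31.30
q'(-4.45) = -35.51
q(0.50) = 51.40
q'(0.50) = 3.78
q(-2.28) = 15.48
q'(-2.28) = 32.76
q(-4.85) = 43.82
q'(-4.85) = -25.36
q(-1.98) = 26.00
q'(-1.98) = 36.30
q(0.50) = 51.40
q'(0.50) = 3.78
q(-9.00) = 4.00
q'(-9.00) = 18.50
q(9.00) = 4.00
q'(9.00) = -18.50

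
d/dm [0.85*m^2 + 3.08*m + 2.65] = 1.7*m + 3.08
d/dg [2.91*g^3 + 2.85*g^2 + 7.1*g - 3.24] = 8.73*g^2 + 5.7*g + 7.1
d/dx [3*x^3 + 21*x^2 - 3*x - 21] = 9*x^2 + 42*x - 3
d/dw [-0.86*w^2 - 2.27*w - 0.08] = -1.72*w - 2.27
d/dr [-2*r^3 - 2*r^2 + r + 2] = -6*r^2 - 4*r + 1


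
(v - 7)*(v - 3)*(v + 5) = v^3 - 5*v^2 - 29*v + 105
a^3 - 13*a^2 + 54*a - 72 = (a - 6)*(a - 4)*(a - 3)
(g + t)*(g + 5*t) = g^2 + 6*g*t + 5*t^2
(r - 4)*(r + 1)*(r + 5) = r^3 + 2*r^2 - 19*r - 20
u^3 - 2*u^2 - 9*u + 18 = (u - 3)*(u - 2)*(u + 3)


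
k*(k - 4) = k^2 - 4*k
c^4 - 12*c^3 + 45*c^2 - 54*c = c*(c - 6)*(c - 3)^2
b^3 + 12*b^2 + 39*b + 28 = (b + 1)*(b + 4)*(b + 7)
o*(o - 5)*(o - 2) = o^3 - 7*o^2 + 10*o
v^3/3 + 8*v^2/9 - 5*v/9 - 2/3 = (v/3 + 1)*(v - 1)*(v + 2/3)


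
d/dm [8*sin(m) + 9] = 8*cos(m)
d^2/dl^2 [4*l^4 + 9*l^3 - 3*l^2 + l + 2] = 48*l^2 + 54*l - 6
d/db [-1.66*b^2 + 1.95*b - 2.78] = 1.95 - 3.32*b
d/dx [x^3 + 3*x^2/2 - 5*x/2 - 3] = 3*x^2 + 3*x - 5/2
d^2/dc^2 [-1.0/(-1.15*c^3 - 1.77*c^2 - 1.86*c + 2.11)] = (-(6.9*c + 3.54)*(1.15*c^3 + 1.77*c^2 + 1.86*c - 2.11) + 1.0*(3.45*c^2 + 3.54*c + 1.86)*(6.9*c^2 + 7.08*c + 3.72))/(1.15*c^3 + 1.77*c^2 + 1.86*c - 2.11)^3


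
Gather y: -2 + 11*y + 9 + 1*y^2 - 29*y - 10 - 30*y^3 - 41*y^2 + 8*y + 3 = -30*y^3 - 40*y^2 - 10*y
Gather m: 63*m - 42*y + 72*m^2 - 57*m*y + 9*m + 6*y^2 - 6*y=72*m^2 + m*(72 - 57*y) + 6*y^2 - 48*y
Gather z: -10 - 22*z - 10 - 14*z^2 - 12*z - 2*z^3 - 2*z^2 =-2*z^3 - 16*z^2 - 34*z - 20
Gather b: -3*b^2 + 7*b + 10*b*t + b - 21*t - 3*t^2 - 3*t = -3*b^2 + b*(10*t + 8) - 3*t^2 - 24*t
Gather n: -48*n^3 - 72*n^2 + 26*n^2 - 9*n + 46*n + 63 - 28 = -48*n^3 - 46*n^2 + 37*n + 35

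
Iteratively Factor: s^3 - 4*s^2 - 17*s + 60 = (s + 4)*(s^2 - 8*s + 15) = (s - 3)*(s + 4)*(s - 5)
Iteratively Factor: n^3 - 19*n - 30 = (n + 2)*(n^2 - 2*n - 15) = (n - 5)*(n + 2)*(n + 3)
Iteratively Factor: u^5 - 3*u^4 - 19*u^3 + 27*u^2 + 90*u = (u - 5)*(u^4 + 2*u^3 - 9*u^2 - 18*u) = u*(u - 5)*(u^3 + 2*u^2 - 9*u - 18) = u*(u - 5)*(u + 2)*(u^2 - 9) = u*(u - 5)*(u - 3)*(u + 2)*(u + 3)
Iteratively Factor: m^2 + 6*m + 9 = (m + 3)*(m + 3)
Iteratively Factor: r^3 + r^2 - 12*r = (r - 3)*(r^2 + 4*r) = r*(r - 3)*(r + 4)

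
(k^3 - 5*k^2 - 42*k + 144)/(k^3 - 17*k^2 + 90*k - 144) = (k + 6)/(k - 6)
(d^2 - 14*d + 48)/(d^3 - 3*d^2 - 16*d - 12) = (d - 8)/(d^2 + 3*d + 2)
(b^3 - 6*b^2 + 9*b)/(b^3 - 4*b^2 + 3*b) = (b - 3)/(b - 1)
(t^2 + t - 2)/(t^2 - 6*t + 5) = (t + 2)/(t - 5)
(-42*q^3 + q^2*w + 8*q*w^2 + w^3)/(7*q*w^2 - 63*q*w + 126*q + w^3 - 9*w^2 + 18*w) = (-6*q^2 + q*w + w^2)/(w^2 - 9*w + 18)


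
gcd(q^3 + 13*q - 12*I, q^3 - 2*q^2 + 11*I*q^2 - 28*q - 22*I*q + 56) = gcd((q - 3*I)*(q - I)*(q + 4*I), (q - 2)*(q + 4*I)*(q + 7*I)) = q + 4*I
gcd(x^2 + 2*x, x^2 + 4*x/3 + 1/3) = 1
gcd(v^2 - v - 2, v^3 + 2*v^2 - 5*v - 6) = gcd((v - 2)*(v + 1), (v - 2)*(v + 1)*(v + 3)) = v^2 - v - 2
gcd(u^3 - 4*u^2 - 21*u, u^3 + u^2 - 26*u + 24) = 1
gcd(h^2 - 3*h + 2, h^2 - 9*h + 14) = h - 2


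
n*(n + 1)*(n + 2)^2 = n^4 + 5*n^3 + 8*n^2 + 4*n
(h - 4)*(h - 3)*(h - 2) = h^3 - 9*h^2 + 26*h - 24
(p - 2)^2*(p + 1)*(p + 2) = p^4 - p^3 - 6*p^2 + 4*p + 8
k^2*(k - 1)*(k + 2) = k^4 + k^3 - 2*k^2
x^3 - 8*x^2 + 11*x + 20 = (x - 5)*(x - 4)*(x + 1)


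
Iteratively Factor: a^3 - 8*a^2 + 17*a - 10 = (a - 5)*(a^2 - 3*a + 2) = (a - 5)*(a - 1)*(a - 2)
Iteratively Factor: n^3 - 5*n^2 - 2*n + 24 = (n + 2)*(n^2 - 7*n + 12) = (n - 3)*(n + 2)*(n - 4)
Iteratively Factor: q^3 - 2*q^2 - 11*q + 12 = (q + 3)*(q^2 - 5*q + 4) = (q - 4)*(q + 3)*(q - 1)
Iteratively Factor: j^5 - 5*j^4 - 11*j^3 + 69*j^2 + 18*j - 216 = (j + 2)*(j^4 - 7*j^3 + 3*j^2 + 63*j - 108) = (j + 2)*(j + 3)*(j^3 - 10*j^2 + 33*j - 36) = (j - 3)*(j + 2)*(j + 3)*(j^2 - 7*j + 12) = (j - 4)*(j - 3)*(j + 2)*(j + 3)*(j - 3)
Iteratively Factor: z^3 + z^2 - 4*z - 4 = (z - 2)*(z^2 + 3*z + 2) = (z - 2)*(z + 1)*(z + 2)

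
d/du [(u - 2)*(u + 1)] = 2*u - 1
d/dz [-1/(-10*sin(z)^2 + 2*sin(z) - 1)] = 2*(1 - 10*sin(z))*cos(z)/(10*sin(z)^2 - 2*sin(z) + 1)^2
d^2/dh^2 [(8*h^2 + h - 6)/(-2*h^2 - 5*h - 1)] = 2*(76*h^3 + 120*h^2 + 186*h + 135)/(8*h^6 + 60*h^5 + 162*h^4 + 185*h^3 + 81*h^2 + 15*h + 1)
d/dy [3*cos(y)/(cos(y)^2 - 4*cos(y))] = 3*sin(y)/(cos(y) - 4)^2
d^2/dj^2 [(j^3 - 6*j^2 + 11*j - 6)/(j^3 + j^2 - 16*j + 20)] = 2*(-7*j^3 + 39*j^2 - 93*j + 37)/(j^6 + 9*j^5 - 3*j^4 - 153*j^3 + 30*j^2 + 900*j - 1000)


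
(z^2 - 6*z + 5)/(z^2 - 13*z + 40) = (z - 1)/(z - 8)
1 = 1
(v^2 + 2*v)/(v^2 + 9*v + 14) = v/(v + 7)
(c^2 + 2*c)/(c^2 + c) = (c + 2)/(c + 1)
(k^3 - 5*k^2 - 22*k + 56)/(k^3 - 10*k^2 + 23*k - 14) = (k + 4)/(k - 1)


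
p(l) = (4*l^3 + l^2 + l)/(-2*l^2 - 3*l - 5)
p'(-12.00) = -2.01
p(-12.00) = 26.38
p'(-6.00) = -2.10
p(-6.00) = 14.14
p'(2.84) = -1.81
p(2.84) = -3.46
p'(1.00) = -1.08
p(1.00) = -0.60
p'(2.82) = -1.81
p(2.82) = -3.42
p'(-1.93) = -3.41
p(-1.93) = 4.05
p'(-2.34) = -3.11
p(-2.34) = 5.39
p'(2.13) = -1.67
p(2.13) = -2.21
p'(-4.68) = -2.21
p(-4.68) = 11.30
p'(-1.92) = -3.42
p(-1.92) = 4.01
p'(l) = (4*l + 3)*(4*l^3 + l^2 + l)/(-2*l^2 - 3*l - 5)^2 + (12*l^2 + 2*l + 1)/(-2*l^2 - 3*l - 5) = (-8*l^4 - 24*l^3 - 61*l^2 - 10*l - 5)/(4*l^4 + 12*l^3 + 29*l^2 + 30*l + 25)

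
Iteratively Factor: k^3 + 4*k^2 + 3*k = (k + 1)*(k^2 + 3*k) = (k + 1)*(k + 3)*(k)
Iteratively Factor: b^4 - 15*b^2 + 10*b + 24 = (b + 4)*(b^3 - 4*b^2 + b + 6) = (b - 2)*(b + 4)*(b^2 - 2*b - 3) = (b - 2)*(b + 1)*(b + 4)*(b - 3)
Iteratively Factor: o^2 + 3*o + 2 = (o + 2)*(o + 1)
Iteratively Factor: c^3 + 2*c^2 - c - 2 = (c - 1)*(c^2 + 3*c + 2) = (c - 1)*(c + 2)*(c + 1)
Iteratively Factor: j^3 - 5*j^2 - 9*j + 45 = (j - 3)*(j^2 - 2*j - 15) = (j - 5)*(j - 3)*(j + 3)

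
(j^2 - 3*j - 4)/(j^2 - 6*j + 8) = (j + 1)/(j - 2)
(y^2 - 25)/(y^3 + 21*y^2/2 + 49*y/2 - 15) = 2*(y - 5)/(2*y^2 + 11*y - 6)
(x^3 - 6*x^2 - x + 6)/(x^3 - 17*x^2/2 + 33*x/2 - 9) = 2*(x + 1)/(2*x - 3)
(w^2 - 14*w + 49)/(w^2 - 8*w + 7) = (w - 7)/(w - 1)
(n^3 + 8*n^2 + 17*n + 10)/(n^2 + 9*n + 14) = (n^2 + 6*n + 5)/(n + 7)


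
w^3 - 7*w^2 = w^2*(w - 7)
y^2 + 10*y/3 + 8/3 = (y + 4/3)*(y + 2)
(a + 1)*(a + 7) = a^2 + 8*a + 7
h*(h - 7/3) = h^2 - 7*h/3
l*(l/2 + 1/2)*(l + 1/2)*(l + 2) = l^4/2 + 7*l^3/4 + 7*l^2/4 + l/2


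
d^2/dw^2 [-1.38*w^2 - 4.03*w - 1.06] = -2.76000000000000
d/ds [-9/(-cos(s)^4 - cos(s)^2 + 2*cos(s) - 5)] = 18*(2*cos(s)^3 + cos(s) - 1)*sin(s)/(cos(s)^4 + cos(s)^2 - 2*cos(s) + 5)^2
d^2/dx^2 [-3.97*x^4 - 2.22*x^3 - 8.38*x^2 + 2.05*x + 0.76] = -47.64*x^2 - 13.32*x - 16.76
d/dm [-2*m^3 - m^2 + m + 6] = -6*m^2 - 2*m + 1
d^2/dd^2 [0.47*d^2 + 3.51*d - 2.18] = 0.940000000000000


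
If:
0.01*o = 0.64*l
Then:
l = 0.015625*o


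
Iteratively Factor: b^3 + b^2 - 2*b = (b)*(b^2 + b - 2) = b*(b - 1)*(b + 2)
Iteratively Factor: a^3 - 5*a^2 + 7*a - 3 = (a - 1)*(a^2 - 4*a + 3) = (a - 1)^2*(a - 3)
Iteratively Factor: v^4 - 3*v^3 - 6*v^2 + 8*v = (v + 2)*(v^3 - 5*v^2 + 4*v) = (v - 1)*(v + 2)*(v^2 - 4*v) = v*(v - 1)*(v + 2)*(v - 4)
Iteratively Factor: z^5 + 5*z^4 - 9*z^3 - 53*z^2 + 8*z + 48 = (z + 1)*(z^4 + 4*z^3 - 13*z^2 - 40*z + 48) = (z - 1)*(z + 1)*(z^3 + 5*z^2 - 8*z - 48) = (z - 3)*(z - 1)*(z + 1)*(z^2 + 8*z + 16) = (z - 3)*(z - 1)*(z + 1)*(z + 4)*(z + 4)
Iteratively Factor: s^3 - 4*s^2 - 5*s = (s - 5)*(s^2 + s) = s*(s - 5)*(s + 1)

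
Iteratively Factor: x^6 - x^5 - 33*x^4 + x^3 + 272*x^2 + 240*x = (x + 1)*(x^5 - 2*x^4 - 31*x^3 + 32*x^2 + 240*x) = (x + 1)*(x + 4)*(x^4 - 6*x^3 - 7*x^2 + 60*x) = x*(x + 1)*(x + 4)*(x^3 - 6*x^2 - 7*x + 60) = x*(x - 4)*(x + 1)*(x + 4)*(x^2 - 2*x - 15) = x*(x - 4)*(x + 1)*(x + 3)*(x + 4)*(x - 5)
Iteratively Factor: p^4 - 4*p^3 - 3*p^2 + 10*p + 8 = (p - 4)*(p^3 - 3*p - 2) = (p - 4)*(p - 2)*(p^2 + 2*p + 1) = (p - 4)*(p - 2)*(p + 1)*(p + 1)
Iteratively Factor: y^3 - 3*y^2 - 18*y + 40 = (y - 5)*(y^2 + 2*y - 8) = (y - 5)*(y - 2)*(y + 4)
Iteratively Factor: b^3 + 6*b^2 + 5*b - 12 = (b + 3)*(b^2 + 3*b - 4) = (b + 3)*(b + 4)*(b - 1)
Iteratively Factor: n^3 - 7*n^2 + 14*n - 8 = (n - 1)*(n^2 - 6*n + 8) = (n - 4)*(n - 1)*(n - 2)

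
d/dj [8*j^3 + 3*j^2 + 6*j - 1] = 24*j^2 + 6*j + 6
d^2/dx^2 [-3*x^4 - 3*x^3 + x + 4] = 18*x*(-2*x - 1)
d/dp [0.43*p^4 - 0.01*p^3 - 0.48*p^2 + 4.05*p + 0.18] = 1.72*p^3 - 0.03*p^2 - 0.96*p + 4.05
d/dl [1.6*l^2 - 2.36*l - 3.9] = 3.2*l - 2.36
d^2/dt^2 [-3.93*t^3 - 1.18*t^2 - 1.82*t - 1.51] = -23.58*t - 2.36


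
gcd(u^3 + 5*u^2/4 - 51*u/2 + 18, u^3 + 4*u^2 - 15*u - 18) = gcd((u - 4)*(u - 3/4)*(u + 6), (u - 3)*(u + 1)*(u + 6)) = u + 6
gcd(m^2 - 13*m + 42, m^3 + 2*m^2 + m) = 1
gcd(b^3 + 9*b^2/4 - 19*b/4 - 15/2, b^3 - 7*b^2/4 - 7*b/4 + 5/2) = b^2 - 3*b/4 - 5/2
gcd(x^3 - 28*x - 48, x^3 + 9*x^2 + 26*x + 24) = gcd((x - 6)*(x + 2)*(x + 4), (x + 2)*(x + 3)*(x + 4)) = x^2 + 6*x + 8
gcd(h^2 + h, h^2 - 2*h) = h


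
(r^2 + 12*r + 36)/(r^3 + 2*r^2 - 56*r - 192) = (r + 6)/(r^2 - 4*r - 32)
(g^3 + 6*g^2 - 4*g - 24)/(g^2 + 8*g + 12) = g - 2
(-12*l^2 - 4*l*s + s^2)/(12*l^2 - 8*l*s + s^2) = (2*l + s)/(-2*l + s)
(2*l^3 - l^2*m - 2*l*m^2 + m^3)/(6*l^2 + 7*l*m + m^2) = (2*l^2 - 3*l*m + m^2)/(6*l + m)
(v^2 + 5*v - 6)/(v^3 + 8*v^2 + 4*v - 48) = (v - 1)/(v^2 + 2*v - 8)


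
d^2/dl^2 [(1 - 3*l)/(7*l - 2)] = 14/(7*l - 2)^3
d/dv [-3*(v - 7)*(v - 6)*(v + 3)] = -9*v^2 + 60*v - 9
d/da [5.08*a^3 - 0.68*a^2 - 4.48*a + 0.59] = 15.24*a^2 - 1.36*a - 4.48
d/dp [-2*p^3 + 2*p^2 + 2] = 2*p*(2 - 3*p)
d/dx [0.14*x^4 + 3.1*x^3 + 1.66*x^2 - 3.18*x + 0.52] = 0.56*x^3 + 9.3*x^2 + 3.32*x - 3.18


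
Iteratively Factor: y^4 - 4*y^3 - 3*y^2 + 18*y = (y - 3)*(y^3 - y^2 - 6*y) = y*(y - 3)*(y^2 - y - 6) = y*(y - 3)^2*(y + 2)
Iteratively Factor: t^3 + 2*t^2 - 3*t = (t + 3)*(t^2 - t) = (t - 1)*(t + 3)*(t)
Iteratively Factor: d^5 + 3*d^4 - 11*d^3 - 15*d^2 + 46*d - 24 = (d - 1)*(d^4 + 4*d^3 - 7*d^2 - 22*d + 24) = (d - 1)*(d + 3)*(d^3 + d^2 - 10*d + 8) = (d - 1)*(d + 3)*(d + 4)*(d^2 - 3*d + 2) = (d - 1)^2*(d + 3)*(d + 4)*(d - 2)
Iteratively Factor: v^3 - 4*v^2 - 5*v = (v)*(v^2 - 4*v - 5) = v*(v + 1)*(v - 5)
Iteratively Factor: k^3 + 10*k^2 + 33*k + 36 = (k + 4)*(k^2 + 6*k + 9) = (k + 3)*(k + 4)*(k + 3)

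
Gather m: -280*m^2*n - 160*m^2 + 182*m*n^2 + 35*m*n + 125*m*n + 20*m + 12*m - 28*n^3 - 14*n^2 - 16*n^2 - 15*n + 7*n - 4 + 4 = m^2*(-280*n - 160) + m*(182*n^2 + 160*n + 32) - 28*n^3 - 30*n^2 - 8*n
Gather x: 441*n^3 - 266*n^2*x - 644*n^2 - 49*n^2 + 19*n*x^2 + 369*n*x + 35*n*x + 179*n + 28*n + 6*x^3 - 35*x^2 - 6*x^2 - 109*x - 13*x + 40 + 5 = 441*n^3 - 693*n^2 + 207*n + 6*x^3 + x^2*(19*n - 41) + x*(-266*n^2 + 404*n - 122) + 45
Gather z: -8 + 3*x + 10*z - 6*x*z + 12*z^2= 3*x + 12*z^2 + z*(10 - 6*x) - 8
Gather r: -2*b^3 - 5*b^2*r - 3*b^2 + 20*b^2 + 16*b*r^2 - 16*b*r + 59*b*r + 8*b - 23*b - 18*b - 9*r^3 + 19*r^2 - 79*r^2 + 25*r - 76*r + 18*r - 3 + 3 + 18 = -2*b^3 + 17*b^2 - 33*b - 9*r^3 + r^2*(16*b - 60) + r*(-5*b^2 + 43*b - 33) + 18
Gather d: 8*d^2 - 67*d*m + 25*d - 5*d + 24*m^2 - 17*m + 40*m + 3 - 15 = 8*d^2 + d*(20 - 67*m) + 24*m^2 + 23*m - 12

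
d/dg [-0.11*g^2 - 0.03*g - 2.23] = -0.22*g - 0.03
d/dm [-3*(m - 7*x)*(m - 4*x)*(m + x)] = -9*m^2 + 60*m*x - 51*x^2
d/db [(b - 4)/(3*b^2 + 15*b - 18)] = (b^2 + 5*b - (b - 4)*(2*b + 5) - 6)/(3*(b^2 + 5*b - 6)^2)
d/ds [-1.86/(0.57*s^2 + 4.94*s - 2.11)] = (2.1204*s + 9.1884)/(0.57*s^2 + 4.94*s - 2.11)^2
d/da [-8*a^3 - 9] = -24*a^2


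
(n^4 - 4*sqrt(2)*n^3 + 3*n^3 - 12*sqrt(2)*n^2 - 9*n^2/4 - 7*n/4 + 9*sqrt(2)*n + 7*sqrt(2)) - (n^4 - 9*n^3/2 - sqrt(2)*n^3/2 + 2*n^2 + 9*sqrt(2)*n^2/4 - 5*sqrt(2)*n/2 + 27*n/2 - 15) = -7*sqrt(2)*n^3/2 + 15*n^3/2 - 57*sqrt(2)*n^2/4 - 17*n^2/4 - 61*n/4 + 23*sqrt(2)*n/2 + 7*sqrt(2) + 15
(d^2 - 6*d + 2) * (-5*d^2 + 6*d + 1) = -5*d^4 + 36*d^3 - 45*d^2 + 6*d + 2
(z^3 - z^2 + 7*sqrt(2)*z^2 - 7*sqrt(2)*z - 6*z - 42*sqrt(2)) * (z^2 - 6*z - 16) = z^5 - 7*z^4 + 7*sqrt(2)*z^4 - 49*sqrt(2)*z^3 - 16*z^3 - 112*sqrt(2)*z^2 + 52*z^2 + 96*z + 364*sqrt(2)*z + 672*sqrt(2)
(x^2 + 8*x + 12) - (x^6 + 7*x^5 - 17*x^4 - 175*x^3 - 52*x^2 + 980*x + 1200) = -x^6 - 7*x^5 + 17*x^4 + 175*x^3 + 53*x^2 - 972*x - 1188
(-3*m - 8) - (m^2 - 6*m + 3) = -m^2 + 3*m - 11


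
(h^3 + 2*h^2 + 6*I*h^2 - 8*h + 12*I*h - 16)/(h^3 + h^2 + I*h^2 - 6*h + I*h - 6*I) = (h^3 + h^2*(2 + 6*I) + h*(-8 + 12*I) - 16)/(h^3 + h^2*(1 + I) + h*(-6 + I) - 6*I)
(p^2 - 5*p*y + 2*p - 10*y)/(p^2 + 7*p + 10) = (p - 5*y)/(p + 5)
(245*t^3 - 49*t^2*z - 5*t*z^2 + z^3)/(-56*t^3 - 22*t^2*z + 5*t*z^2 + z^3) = (35*t^2 - 12*t*z + z^2)/(-8*t^2 - 2*t*z + z^2)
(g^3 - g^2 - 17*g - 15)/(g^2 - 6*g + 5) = (g^2 + 4*g + 3)/(g - 1)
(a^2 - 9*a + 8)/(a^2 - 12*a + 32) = (a - 1)/(a - 4)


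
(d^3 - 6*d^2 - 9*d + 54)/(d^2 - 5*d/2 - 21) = 2*(d^2 - 9)/(2*d + 7)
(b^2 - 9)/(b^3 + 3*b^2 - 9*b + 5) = (b^2 - 9)/(b^3 + 3*b^2 - 9*b + 5)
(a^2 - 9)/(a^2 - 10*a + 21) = (a + 3)/(a - 7)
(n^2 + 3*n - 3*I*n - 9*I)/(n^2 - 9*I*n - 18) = (n + 3)/(n - 6*I)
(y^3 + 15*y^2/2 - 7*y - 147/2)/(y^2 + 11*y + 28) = (2*y^2 + y - 21)/(2*(y + 4))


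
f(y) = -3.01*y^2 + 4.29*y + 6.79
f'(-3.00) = 22.35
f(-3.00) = -33.17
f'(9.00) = -49.89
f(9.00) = -198.41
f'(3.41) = -16.24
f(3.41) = -13.58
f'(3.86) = -18.95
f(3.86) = -21.50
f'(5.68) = -29.90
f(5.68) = -65.95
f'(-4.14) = 29.21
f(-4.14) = -62.56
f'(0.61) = 0.62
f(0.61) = 8.29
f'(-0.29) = 6.04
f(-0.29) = 5.29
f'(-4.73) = 32.76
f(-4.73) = -80.84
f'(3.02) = -13.89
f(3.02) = -7.71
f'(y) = 4.29 - 6.02*y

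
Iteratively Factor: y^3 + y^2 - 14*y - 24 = (y + 2)*(y^2 - y - 12) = (y + 2)*(y + 3)*(y - 4)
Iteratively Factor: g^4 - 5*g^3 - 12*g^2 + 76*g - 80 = (g + 4)*(g^3 - 9*g^2 + 24*g - 20) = (g - 2)*(g + 4)*(g^2 - 7*g + 10) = (g - 2)^2*(g + 4)*(g - 5)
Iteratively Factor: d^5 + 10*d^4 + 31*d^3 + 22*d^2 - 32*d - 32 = (d + 2)*(d^4 + 8*d^3 + 15*d^2 - 8*d - 16) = (d + 1)*(d + 2)*(d^3 + 7*d^2 + 8*d - 16) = (d - 1)*(d + 1)*(d + 2)*(d^2 + 8*d + 16) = (d - 1)*(d + 1)*(d + 2)*(d + 4)*(d + 4)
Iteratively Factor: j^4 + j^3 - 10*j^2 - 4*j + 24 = (j + 3)*(j^3 - 2*j^2 - 4*j + 8) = (j - 2)*(j + 3)*(j^2 - 4) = (j - 2)^2*(j + 3)*(j + 2)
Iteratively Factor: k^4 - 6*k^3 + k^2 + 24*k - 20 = (k - 2)*(k^3 - 4*k^2 - 7*k + 10) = (k - 5)*(k - 2)*(k^2 + k - 2) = (k - 5)*(k - 2)*(k + 2)*(k - 1)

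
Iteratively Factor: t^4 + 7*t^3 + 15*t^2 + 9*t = (t)*(t^3 + 7*t^2 + 15*t + 9) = t*(t + 3)*(t^2 + 4*t + 3) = t*(t + 3)^2*(t + 1)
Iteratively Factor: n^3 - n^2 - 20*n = (n + 4)*(n^2 - 5*n) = (n - 5)*(n + 4)*(n)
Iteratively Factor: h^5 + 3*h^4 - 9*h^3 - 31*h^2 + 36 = (h + 2)*(h^4 + h^3 - 11*h^2 - 9*h + 18) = (h + 2)^2*(h^3 - h^2 - 9*h + 9) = (h - 1)*(h + 2)^2*(h^2 - 9) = (h - 3)*(h - 1)*(h + 2)^2*(h + 3)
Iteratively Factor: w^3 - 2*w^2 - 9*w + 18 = (w + 3)*(w^2 - 5*w + 6) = (w - 3)*(w + 3)*(w - 2)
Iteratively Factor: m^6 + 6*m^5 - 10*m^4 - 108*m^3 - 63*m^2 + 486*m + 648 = (m - 3)*(m^5 + 9*m^4 + 17*m^3 - 57*m^2 - 234*m - 216) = (m - 3)*(m + 4)*(m^4 + 5*m^3 - 3*m^2 - 45*m - 54) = (m - 3)*(m + 2)*(m + 4)*(m^3 + 3*m^2 - 9*m - 27) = (m - 3)^2*(m + 2)*(m + 4)*(m^2 + 6*m + 9) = (m - 3)^2*(m + 2)*(m + 3)*(m + 4)*(m + 3)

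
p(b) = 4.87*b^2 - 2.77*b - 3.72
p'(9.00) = 84.89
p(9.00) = 365.82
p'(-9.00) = -90.43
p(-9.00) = 415.68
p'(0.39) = 1.03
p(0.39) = -4.06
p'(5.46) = 50.41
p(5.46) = 126.34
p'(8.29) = 77.97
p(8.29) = 308.00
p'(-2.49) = -27.02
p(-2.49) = 33.37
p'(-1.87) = -20.98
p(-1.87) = 18.49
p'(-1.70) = -19.33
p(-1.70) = 15.06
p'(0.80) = 5.02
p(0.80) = -2.82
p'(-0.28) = -5.50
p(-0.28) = -2.56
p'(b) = 9.74*b - 2.77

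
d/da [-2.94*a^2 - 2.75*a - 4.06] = -5.88*a - 2.75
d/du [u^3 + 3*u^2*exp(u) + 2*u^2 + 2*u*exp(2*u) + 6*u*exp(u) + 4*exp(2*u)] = 3*u^2*exp(u) + 3*u^2 + 4*u*exp(2*u) + 12*u*exp(u) + 4*u + 10*exp(2*u) + 6*exp(u)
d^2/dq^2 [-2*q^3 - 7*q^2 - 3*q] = -12*q - 14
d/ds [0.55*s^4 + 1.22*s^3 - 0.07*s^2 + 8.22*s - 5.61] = 2.2*s^3 + 3.66*s^2 - 0.14*s + 8.22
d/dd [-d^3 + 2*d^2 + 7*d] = -3*d^2 + 4*d + 7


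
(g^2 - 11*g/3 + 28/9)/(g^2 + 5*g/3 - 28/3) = (g - 4/3)/(g + 4)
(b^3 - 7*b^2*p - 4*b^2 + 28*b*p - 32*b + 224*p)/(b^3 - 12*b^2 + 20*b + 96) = (b^2 - 7*b*p + 4*b - 28*p)/(b^2 - 4*b - 12)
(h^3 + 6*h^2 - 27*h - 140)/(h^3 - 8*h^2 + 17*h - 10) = (h^2 + 11*h + 28)/(h^2 - 3*h + 2)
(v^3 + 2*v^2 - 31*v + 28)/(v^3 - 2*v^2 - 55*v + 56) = (v - 4)/(v - 8)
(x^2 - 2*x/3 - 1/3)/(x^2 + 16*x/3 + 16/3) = (3*x^2 - 2*x - 1)/(3*x^2 + 16*x + 16)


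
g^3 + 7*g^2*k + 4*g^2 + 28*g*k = g*(g + 4)*(g + 7*k)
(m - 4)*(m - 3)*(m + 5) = m^3 - 2*m^2 - 23*m + 60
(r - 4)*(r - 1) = r^2 - 5*r + 4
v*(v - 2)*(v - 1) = v^3 - 3*v^2 + 2*v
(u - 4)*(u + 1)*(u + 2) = u^3 - u^2 - 10*u - 8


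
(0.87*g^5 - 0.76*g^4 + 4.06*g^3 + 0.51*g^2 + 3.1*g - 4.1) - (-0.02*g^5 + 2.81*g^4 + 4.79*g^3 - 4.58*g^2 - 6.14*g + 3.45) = 0.89*g^5 - 3.57*g^4 - 0.73*g^3 + 5.09*g^2 + 9.24*g - 7.55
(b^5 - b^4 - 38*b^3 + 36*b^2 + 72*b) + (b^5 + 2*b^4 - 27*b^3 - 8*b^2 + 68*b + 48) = 2*b^5 + b^4 - 65*b^3 + 28*b^2 + 140*b + 48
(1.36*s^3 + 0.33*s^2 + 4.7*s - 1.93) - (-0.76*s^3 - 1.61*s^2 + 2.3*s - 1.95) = 2.12*s^3 + 1.94*s^2 + 2.4*s + 0.02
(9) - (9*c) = 9 - 9*c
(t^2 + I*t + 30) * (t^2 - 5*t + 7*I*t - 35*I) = t^4 - 5*t^3 + 8*I*t^3 + 23*t^2 - 40*I*t^2 - 115*t + 210*I*t - 1050*I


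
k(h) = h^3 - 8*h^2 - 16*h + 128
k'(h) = 3*h^2 - 16*h - 16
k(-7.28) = -565.34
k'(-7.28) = 259.48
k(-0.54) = 134.15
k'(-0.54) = -6.49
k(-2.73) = 91.71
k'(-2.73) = 50.04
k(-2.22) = 113.15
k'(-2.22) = 34.31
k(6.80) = -36.29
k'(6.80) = 13.92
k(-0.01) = 128.16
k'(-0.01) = -15.84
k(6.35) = -40.13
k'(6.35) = 3.37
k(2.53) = 52.51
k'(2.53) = -37.28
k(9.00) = 65.00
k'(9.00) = 83.00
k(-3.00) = 77.00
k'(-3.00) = 59.00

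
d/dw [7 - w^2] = -2*w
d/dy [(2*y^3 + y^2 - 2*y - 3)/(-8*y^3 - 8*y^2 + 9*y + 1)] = (-8*y^4 + 4*y^3 - 73*y^2 - 46*y + 25)/(64*y^6 + 128*y^5 - 80*y^4 - 160*y^3 + 65*y^2 + 18*y + 1)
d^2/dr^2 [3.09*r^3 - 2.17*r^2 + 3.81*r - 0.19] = 18.54*r - 4.34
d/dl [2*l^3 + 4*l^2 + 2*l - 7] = 6*l^2 + 8*l + 2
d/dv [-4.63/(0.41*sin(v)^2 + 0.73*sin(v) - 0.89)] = (3.7966*sin(v) + 3.3799)*cos(v)/(0.41*sin(v)^2 + 0.73*sin(v) - 0.89)^2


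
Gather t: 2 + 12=14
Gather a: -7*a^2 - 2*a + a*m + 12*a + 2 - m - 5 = -7*a^2 + a*(m + 10) - m - 3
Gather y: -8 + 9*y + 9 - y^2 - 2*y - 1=-y^2 + 7*y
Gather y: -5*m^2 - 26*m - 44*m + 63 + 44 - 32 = -5*m^2 - 70*m + 75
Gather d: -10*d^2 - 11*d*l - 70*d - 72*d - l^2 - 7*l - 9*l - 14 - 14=-10*d^2 + d*(-11*l - 142) - l^2 - 16*l - 28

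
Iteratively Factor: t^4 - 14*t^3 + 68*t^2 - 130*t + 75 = (t - 5)*(t^3 - 9*t^2 + 23*t - 15) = (t - 5)*(t - 1)*(t^2 - 8*t + 15) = (t - 5)^2*(t - 1)*(t - 3)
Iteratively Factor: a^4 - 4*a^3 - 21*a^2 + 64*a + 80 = (a + 4)*(a^3 - 8*a^2 + 11*a + 20) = (a + 1)*(a + 4)*(a^2 - 9*a + 20) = (a - 4)*(a + 1)*(a + 4)*(a - 5)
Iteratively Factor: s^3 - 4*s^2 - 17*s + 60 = (s - 3)*(s^2 - s - 20) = (s - 3)*(s + 4)*(s - 5)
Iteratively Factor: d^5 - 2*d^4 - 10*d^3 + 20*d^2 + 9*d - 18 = (d + 3)*(d^4 - 5*d^3 + 5*d^2 + 5*d - 6) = (d - 2)*(d + 3)*(d^3 - 3*d^2 - d + 3) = (d - 2)*(d - 1)*(d + 3)*(d^2 - 2*d - 3) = (d - 3)*(d - 2)*(d - 1)*(d + 3)*(d + 1)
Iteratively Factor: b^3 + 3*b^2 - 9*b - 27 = (b + 3)*(b^2 - 9) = (b - 3)*(b + 3)*(b + 3)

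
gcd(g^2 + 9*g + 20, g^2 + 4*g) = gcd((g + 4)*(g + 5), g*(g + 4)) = g + 4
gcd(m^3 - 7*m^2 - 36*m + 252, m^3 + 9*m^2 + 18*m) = m + 6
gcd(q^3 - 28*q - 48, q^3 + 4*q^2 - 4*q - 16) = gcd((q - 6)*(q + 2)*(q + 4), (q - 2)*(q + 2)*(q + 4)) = q^2 + 6*q + 8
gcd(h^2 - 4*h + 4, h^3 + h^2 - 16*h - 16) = 1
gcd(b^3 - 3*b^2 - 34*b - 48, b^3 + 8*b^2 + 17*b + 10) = b + 2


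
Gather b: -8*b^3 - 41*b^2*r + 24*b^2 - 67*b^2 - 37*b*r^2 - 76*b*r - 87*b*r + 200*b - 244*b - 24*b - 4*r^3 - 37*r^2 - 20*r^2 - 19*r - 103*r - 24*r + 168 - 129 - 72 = -8*b^3 + b^2*(-41*r - 43) + b*(-37*r^2 - 163*r - 68) - 4*r^3 - 57*r^2 - 146*r - 33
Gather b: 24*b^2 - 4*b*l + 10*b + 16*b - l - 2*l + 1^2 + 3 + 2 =24*b^2 + b*(26 - 4*l) - 3*l + 6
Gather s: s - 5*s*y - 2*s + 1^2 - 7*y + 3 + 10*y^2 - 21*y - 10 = s*(-5*y - 1) + 10*y^2 - 28*y - 6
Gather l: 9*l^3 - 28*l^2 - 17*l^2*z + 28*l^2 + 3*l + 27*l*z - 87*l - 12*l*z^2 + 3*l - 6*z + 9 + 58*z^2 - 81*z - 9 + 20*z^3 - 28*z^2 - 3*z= 9*l^3 - 17*l^2*z + l*(-12*z^2 + 27*z - 81) + 20*z^3 + 30*z^2 - 90*z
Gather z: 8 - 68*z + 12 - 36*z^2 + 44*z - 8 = -36*z^2 - 24*z + 12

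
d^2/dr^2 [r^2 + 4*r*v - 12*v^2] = 2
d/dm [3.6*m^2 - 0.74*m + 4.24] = 7.2*m - 0.74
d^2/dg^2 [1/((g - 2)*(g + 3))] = 2*((g - 2)^2 + (g - 2)*(g + 3) + (g + 3)^2)/((g - 2)^3*(g + 3)^3)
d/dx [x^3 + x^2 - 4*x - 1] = 3*x^2 + 2*x - 4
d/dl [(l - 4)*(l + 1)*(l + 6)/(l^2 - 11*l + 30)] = (l^4 - 22*l^3 + 79*l^2 + 228*l - 924)/(l^4 - 22*l^3 + 181*l^2 - 660*l + 900)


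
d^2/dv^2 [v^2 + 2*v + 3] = 2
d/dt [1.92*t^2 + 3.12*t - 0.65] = 3.84*t + 3.12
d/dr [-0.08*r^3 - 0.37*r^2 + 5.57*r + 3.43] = -0.24*r^2 - 0.74*r + 5.57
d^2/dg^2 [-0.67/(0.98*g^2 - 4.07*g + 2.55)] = (1.286936*g^2 - 5.344724*g - 0.67*(1.96*g - 4.07)*(3.92*g - 8.14) + 3.34866)/(0.98*g^2 - 4.07*g + 2.55)^3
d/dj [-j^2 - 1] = -2*j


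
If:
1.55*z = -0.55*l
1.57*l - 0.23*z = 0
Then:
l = 0.00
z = 0.00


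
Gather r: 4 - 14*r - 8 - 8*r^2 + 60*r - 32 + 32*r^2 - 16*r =24*r^2 + 30*r - 36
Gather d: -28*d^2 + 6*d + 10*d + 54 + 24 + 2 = -28*d^2 + 16*d + 80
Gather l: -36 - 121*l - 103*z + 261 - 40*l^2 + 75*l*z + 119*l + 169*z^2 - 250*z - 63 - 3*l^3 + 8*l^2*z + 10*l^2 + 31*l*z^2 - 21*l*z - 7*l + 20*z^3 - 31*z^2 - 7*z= -3*l^3 + l^2*(8*z - 30) + l*(31*z^2 + 54*z - 9) + 20*z^3 + 138*z^2 - 360*z + 162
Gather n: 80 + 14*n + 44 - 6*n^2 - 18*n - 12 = -6*n^2 - 4*n + 112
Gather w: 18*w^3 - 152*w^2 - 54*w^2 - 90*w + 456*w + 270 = 18*w^3 - 206*w^2 + 366*w + 270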